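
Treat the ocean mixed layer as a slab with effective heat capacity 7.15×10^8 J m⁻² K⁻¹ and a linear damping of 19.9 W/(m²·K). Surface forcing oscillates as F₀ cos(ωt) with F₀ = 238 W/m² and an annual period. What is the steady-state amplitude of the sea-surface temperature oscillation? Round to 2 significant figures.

1.7 K

Areal heat capacity C = 7.15×10^8 J m⁻² K⁻¹ (given).
Angular frequency ω = 2π / T = 2π / 3.15×10^7 s = 1.99×10^-7 s⁻¹.
√((Cω)² + λ²) = √((142)² + 19.9²) = 144 W/(m²·K).
Amplitude A = F₀ / √((Cω)²+λ²) = 238 / 144 = 1.65 K.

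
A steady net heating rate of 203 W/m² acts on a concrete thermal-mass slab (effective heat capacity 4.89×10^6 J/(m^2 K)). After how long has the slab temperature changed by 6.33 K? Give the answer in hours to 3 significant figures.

42.4 hours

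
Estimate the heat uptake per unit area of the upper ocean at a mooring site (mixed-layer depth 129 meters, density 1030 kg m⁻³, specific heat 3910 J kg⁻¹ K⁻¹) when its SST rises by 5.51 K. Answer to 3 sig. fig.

Areal heat capacity C = ρ c_p D = 1030 × 3910 × 129 = 5.20×10^8 J m⁻² K⁻¹.
ΔQ = C ΔT = 5.20×10^8 × 5.51 = 2.86×10^9 J/m².

2.86×10^9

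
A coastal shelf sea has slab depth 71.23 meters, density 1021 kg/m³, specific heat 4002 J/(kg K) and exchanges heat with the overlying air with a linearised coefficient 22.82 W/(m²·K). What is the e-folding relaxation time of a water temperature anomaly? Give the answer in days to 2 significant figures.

150 days

Areal heat capacity C = ρ c_p D = 1021 × 4002 × 71.23 = 2.91×10^8 J m⁻² K⁻¹.
Relaxation time τ = C / λ = 2.91×10^8 / 22.82 = 1.28×10^7 s.
In days: 1.28×10^7 s / (86400 s/day) = 148 days.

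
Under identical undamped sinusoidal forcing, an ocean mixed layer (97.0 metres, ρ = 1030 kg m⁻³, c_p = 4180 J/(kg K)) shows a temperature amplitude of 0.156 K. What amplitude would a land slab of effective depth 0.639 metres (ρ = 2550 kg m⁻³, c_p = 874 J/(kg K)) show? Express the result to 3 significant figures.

45.7 K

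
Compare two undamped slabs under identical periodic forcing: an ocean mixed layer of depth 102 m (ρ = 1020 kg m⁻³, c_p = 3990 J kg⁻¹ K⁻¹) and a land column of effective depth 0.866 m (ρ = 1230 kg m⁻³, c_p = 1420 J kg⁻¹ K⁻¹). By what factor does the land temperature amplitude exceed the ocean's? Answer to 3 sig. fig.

274

C_ocean = 1020 × 3990 × 102 = 4.15×10^8 J/(m²·K).
C_land = 1230 × 1420 × 0.866 = 1.51×10^6 J/(m²·K).
Undamped amplitude ∝ 1/C, so A_land/A_ocean = C_ocean/C_land = 274.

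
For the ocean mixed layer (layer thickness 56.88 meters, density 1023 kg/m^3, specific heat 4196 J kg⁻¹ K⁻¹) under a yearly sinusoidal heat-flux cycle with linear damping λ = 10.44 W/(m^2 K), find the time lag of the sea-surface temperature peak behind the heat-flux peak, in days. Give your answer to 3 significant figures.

79.0 days

Areal heat capacity C = ρ c_p D = 1023 × 4196 × 56.88 = 2.44×10^8 J m⁻² K⁻¹.
ω = 2π / 3.15×10^7 s = 1.99×10^-7 s⁻¹.
Phase lag φ = arctan(Cω/λ) = arctan(48.6/10.44) = 1.36 rad.
Time lag = φ / ω = 1.36 / 1.99×10^-7 = 6.82×10^6 s = 79.0 days.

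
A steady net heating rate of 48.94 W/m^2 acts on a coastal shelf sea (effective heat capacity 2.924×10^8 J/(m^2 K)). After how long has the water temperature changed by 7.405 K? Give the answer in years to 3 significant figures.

1.40 years

Areal heat capacity C = 2.924×10^8 J/(m^2 K) (given).
Time required: Δt = C ΔT / F = 2.92×10^8 × 7.405 / 48.94 = 4.42×10^7 s.
In years: 4.42×10^7 s / (3.156×10^7 s/year) = 1.40 years.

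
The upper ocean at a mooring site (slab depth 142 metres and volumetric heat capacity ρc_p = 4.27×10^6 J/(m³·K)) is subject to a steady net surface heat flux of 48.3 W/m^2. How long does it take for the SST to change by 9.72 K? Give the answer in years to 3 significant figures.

Areal heat capacity C = ρc_p × D = 4.27×10^6 × 142 = 6.06×10^8 J m⁻² K⁻¹.
Time required: Δt = C ΔT / F = 6.06×10^8 × 9.72 / 48.3 = 1.22×10^8 s.
In years: 1.22×10^8 s / (3.156×10^7 s/year) = 3.87 years.

3.87 years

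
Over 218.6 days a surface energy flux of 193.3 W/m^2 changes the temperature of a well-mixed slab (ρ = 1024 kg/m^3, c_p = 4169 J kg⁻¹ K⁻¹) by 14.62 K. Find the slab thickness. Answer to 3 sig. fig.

58.5 m

Heat input Q = F Δt = 193.3 × 1.89×10^7 s = 3.65×10^9 J/m².
Required areal heat capacity C = Q / ΔT = 2.50×10^8 J/(m²·K).
Depth D = C / (ρ c_p) = 2.50×10^8 / (1024 × 4169) = 58.5 m.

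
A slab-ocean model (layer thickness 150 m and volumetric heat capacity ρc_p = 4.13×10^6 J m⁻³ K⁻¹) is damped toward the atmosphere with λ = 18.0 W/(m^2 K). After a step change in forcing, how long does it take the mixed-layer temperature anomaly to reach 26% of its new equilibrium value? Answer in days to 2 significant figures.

120 days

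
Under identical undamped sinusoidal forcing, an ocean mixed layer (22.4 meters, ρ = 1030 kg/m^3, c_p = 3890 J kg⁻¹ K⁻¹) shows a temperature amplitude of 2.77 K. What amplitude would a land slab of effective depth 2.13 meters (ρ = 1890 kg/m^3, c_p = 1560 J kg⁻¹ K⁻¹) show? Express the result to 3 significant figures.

39.6 K

C_ocean = 8.98×10^7 J/(m²·K); C_land = 6.28×10^6 J/(m²·K).
A ∝ 1/C ⇒ A_land = A_ocean × C_ocean/C_land = 2.77 × 14.3 = 39.6 K.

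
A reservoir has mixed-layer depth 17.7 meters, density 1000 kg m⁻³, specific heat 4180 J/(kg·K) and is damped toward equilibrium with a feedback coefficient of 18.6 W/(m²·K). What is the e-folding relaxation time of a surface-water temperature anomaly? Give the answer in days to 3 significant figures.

Areal heat capacity C = ρ c_p D = 1000 × 4180 × 17.7 = 7.40×10^7 J m⁻² K⁻¹.
Relaxation time τ = C / λ = 7.40×10^7 / 18.6 = 3.98×10^6 s.
In days: 3.98×10^6 s / (86400 s/day) = 46.0 days.

46.0 days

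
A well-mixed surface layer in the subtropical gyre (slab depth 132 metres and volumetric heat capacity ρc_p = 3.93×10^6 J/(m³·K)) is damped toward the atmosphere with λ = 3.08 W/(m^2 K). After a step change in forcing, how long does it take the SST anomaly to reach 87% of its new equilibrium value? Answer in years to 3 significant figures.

10.9 years

Areal heat capacity C = ρc_p × D = 3.93×10^6 × 132 = 5.19×10^8 J m⁻² K⁻¹.
τ = C / λ = 5.19×10^8 / 3.08 = 1.68×10^8 s.
Fraction reached: 1 − e^(−t/τ) = 0.87 ⇒ t = −τ ln(1 − 0.87) = τ × 2.04.
t = 3.44×10^8 s = 10.9 years.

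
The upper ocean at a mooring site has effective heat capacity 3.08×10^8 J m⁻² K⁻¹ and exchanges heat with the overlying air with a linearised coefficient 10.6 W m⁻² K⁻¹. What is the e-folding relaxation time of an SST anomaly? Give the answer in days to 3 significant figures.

Areal heat capacity C = 3.08×10^8 J m⁻² K⁻¹ (given).
Relaxation time τ = C / λ = 3.08×10^8 / 10.6 = 2.91×10^7 s.
In days: 2.91×10^7 s / (86400 s/day) = 336 days.

336 days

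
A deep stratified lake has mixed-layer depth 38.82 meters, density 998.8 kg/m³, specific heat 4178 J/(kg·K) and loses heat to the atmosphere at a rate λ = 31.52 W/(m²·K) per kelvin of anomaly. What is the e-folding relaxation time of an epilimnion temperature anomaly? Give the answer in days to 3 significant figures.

Areal heat capacity C = ρ c_p D = 998.8 × 4178 × 38.82 = 1.62×10^8 J/(m²·K).
Relaxation time τ = C / λ = 1.62×10^8 / 31.52 = 5.14×10^6 s.
In days: 5.14×10^6 s / (86400 s/day) = 59.5 days.

59.5 days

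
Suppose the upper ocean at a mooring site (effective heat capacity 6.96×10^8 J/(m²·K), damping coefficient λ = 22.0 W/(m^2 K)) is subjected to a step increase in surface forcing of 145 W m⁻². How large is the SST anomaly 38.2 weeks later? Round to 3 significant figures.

Areal heat capacity C = 6.96×10^8 J/(m²·K) (given).
τ = C / λ = 6.96×10^8 / 22.0 = 3.16×10^7 s.
Equilibrium anomaly ΔT_eq = F / λ = 145 / 22.0 = 6.59 K.
t = 38.2 weeks = 2.31×10^7 s, so t/τ = 0.730.
ΔT(t) = ΔT_eq (1 − e^(−t/τ)) = 6.59 × (1 − e^−0.730) = 3.42 K.

3.42 K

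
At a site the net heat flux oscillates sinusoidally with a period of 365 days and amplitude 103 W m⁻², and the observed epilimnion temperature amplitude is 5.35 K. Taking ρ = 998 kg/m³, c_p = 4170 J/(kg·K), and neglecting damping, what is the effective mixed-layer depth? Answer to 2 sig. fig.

ω = 2π / 3.15×10^7 s = 1.99×10^-7 s⁻¹.
Required C = F₀ / (A ω) = 103 / (5.35 × 1.99×10^-7) = 9.66×10^7 J/(m²·K).
D = C / (ρ c_p) = 9.66×10^7 / (998 × 4170) = 23.2 m.

23 m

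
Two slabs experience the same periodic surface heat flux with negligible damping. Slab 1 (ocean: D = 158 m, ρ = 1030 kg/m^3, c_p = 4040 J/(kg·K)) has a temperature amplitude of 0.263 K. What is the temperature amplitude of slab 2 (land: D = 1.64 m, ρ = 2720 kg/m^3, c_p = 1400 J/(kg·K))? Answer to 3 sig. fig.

27.7 K

C_ocean = 6.57×10^8 J/(m²·K); C_land = 6.25×10^6 J/(m²·K).
A ∝ 1/C ⇒ A_land = A_ocean × C_ocean/C_land = 0.263 × 105 = 27.7 K.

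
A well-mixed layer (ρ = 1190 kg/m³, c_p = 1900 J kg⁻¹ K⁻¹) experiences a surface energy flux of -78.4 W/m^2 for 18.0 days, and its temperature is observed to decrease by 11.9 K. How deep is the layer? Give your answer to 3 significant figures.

4.53 m

Heat input Q = F Δt = -78.4 × 1.56×10^6 s = -1.22×10^8 J/m².
Required areal heat capacity C = Q / ΔT = 1.02×10^7 J/(m²·K).
Depth D = C / (ρ c_p) = 1.02×10^7 / (1190 × 1900) = 4.53 m.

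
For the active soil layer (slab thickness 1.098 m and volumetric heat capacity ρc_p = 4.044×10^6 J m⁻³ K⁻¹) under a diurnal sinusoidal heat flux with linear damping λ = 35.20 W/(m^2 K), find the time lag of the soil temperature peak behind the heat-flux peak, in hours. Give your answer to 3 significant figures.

Areal heat capacity C = ρc_p × D = 4.044×10^6 × 1.098 = 4.44×10^6 J m⁻² K⁻¹.
ω = 2π / 86400 s = 7.27×10^-5 s⁻¹.
Phase lag φ = arctan(Cω/λ) = arctan(323/35.20) = 1.46 rad.
Time lag = φ / ω = 1.46 / 7.27×10^-5 = 20100 s = 5.59 hours.

5.59 hours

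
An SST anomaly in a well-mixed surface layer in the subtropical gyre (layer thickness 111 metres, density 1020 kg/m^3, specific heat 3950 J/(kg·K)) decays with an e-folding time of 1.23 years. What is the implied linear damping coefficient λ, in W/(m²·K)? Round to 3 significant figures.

11.5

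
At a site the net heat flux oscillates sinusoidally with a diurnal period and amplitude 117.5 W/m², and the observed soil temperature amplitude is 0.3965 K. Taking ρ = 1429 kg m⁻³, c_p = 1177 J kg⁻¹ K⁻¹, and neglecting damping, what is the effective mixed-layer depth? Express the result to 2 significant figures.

ω = 2π / 86400 s = 7.27×10^-5 s⁻¹.
Required C = F₀ / (A ω) = 117.5 / (0.3965 × 7.27×10^-5) = 4.08×10^6 J/(m²·K).
D = C / (ρ c_p) = 4.08×10^6 / (1429 × 1177) = 2.42 m.

2.4 m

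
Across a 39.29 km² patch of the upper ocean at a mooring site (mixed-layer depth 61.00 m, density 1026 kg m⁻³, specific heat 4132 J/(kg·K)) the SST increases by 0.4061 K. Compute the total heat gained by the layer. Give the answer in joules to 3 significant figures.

Areal heat capacity C = ρ c_p D = 1026 × 4132 × 61.00 = 2.59×10^8 J m⁻² K⁻¹.
Heat per unit area: q = C ΔT = 2.59×10^8 × 0.4061 = 1.05×10^8 J/m².
Total heat: Q = q × A = 1.05×10^8 × (39.29 × 10⁶ m²) = 4.13×10^15 J.

4.13×10^15 J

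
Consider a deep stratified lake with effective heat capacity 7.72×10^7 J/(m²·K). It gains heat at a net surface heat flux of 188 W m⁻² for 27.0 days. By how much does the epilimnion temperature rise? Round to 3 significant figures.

5.68 K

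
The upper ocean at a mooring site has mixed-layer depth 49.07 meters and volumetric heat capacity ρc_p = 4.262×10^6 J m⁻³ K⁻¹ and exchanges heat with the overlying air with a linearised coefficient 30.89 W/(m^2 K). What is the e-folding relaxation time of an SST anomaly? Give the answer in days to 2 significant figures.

Areal heat capacity C = ρc_p × D = 4.262×10^6 × 49.07 = 2.09×10^8 J/(m²·K).
Relaxation time τ = C / λ = 2.09×10^8 / 30.89 = 6.77×10^6 s.
In days: 6.77×10^6 s / (86400 s/day) = 78.4 days.

78 days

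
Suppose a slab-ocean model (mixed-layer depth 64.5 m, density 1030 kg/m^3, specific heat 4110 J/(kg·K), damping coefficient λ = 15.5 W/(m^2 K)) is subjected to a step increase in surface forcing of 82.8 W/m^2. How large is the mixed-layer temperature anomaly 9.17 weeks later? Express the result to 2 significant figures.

1.4 K

Areal heat capacity C = ρ c_p D = 1030 × 4110 × 64.5 = 2.73×10^8 J/(m^2 K).
τ = C / λ = 2.73×10^8 / 15.5 = 1.76×10^7 s.
Equilibrium anomaly ΔT_eq = F / λ = 82.8 / 15.5 = 5.34 K.
t = 9.17 weeks = 5.55×10^6 s, so t/τ = 0.315.
ΔT(t) = ΔT_eq (1 − e^(−t/τ)) = 5.34 × (1 − e^−0.315) = 1.44 K.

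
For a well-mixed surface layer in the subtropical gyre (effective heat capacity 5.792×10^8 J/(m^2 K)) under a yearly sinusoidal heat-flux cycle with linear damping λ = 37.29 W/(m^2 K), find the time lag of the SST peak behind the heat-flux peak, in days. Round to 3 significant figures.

73.1 days

Areal heat capacity C = 5.792×10^8 J/(m^2 K) (given).
ω = 2π / 3.15×10^7 s = 1.99×10^-7 s⁻¹.
Phase lag φ = arctan(Cω/λ) = arctan(115/37.29) = 1.26 rad.
Time lag = φ / ω = 1.26 / 1.99×10^-7 = 6.32×10^6 s = 73.1 days.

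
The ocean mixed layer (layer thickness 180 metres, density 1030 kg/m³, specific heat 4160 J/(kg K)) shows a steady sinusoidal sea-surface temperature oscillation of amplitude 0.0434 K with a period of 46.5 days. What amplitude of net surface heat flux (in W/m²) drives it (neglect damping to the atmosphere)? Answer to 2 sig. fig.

52

Areal heat capacity C = ρ c_p D = 1030 × 4160 × 180 = 7.71×10^8 J/(m^2 K).
ω = 2π / 4.02×10^6 s = 1.56×10^-6 s⁻¹.
Cω = 7.71×10^8 × 1.56×10^-6 = 1210 W/(m²·K).
F₀ = A × Cω = 0.0434 × 1210 = 52.3 W/m².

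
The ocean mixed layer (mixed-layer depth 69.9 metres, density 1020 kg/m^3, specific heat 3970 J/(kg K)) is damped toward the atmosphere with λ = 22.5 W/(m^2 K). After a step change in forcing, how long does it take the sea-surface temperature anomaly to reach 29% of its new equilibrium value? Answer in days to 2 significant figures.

Areal heat capacity C = ρ c_p D = 1020 × 3970 × 69.9 = 2.83×10^8 J/(m²·K).
τ = C / λ = 2.83×10^8 / 22.5 = 1.26×10^7 s.
Fraction reached: 1 − e^(−t/τ) = 0.29 ⇒ t = −τ ln(1 − 0.29) = τ × 0.342.
t = 4.31×10^6 s = 49.9 days.

50 days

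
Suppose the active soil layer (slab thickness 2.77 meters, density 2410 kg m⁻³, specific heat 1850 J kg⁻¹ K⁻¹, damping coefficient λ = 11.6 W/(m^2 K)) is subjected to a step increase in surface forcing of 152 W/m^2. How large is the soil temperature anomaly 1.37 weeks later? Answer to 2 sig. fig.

7.1 K

Areal heat capacity C = ρ c_p D = 2410 × 1850 × 2.77 = 1.24×10^7 J m⁻² K⁻¹.
τ = C / λ = 1.24×10^7 / 11.6 = 1.06×10^6 s.
Equilibrium anomaly ΔT_eq = F / λ = 152 / 11.6 = 13.1 K.
t = 1.37 weeks = 8.29×10^5 s, so t/τ = 0.778.
ΔT(t) = ΔT_eq (1 − e^(−t/τ)) = 13.1 × (1 − e^−0.778) = 7.09 K.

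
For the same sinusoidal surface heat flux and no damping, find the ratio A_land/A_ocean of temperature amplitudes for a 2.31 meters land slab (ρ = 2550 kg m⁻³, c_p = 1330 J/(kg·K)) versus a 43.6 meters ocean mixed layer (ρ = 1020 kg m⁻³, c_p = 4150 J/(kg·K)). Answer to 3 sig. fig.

C_ocean = 1020 × 4150 × 43.6 = 1.85×10^8 J/(m²·K).
C_land = 2550 × 1330 × 2.31 = 7.83×10^6 J/(m²·K).
Undamped amplitude ∝ 1/C, so A_land/A_ocean = C_ocean/C_land = 23.6.

23.6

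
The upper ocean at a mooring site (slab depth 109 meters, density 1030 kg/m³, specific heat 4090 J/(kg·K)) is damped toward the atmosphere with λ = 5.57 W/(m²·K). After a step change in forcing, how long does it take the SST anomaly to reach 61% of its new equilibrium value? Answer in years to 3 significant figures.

Areal heat capacity C = ρ c_p D = 1030 × 4090 × 109 = 4.59×10^8 J m⁻² K⁻¹.
τ = C / λ = 4.59×10^8 / 5.57 = 8.24×10^7 s.
Fraction reached: 1 − e^(−t/τ) = 0.61 ⇒ t = −τ ln(1 − 0.61) = τ × 0.942.
t = 7.76×10^7 s = 2.46 years.

2.46 years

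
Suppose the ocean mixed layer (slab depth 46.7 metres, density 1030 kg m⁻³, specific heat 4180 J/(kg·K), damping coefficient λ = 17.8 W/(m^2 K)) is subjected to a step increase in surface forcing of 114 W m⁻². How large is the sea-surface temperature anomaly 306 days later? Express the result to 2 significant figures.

5.8 K

Areal heat capacity C = ρ c_p D = 1030 × 4180 × 46.7 = 2.01×10^8 J/(m^2 K).
τ = C / λ = 2.01×10^8 / 17.8 = 1.13×10^7 s.
Equilibrium anomaly ΔT_eq = F / λ = 114 / 17.8 = 6.40 K.
t = 306 days = 2.64×10^7 s, so t/τ = 2.34.
ΔT(t) = ΔT_eq (1 − e^(−t/τ)) = 6.40 × (1 − e^−2.34) = 5.79 K.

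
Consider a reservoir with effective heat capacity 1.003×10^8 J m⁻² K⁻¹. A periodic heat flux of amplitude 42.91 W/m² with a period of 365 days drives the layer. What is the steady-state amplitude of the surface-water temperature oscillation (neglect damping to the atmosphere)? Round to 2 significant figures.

2.1 K

Areal heat capacity C = 1.003×10^8 J m⁻² K⁻¹ (given).
Angular frequency ω = 2π / T = 2π / 3.15×10^7 s = 1.99×10^-7 s⁻¹.
Cω = 1.00×10^8 × 1.99×10^-7 = 20.0 W/(m²·K).
Amplitude A = F₀ / (Cω) = 42.91 / 20.0 = 2.15 K.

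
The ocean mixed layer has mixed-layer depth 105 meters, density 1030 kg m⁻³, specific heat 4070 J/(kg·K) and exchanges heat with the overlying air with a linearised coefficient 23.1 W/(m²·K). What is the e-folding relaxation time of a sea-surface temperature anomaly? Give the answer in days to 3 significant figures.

Areal heat capacity C = ρ c_p D = 1030 × 4070 × 105 = 4.40×10^8 J m⁻² K⁻¹.
Relaxation time τ = C / λ = 4.40×10^8 / 23.1 = 1.91×10^7 s.
In days: 1.91×10^7 s / (86400 s/day) = 221 days.

221 days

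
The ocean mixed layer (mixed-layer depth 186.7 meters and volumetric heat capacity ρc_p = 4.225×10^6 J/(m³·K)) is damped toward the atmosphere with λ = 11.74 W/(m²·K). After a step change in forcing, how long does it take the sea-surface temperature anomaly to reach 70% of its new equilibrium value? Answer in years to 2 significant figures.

2.6 years

Areal heat capacity C = ρc_p × D = 4.225×10^6 × 186.7 = 7.89×10^8 J/(m²·K).
τ = C / λ = 7.89×10^8 / 11.74 = 6.72×10^7 s.
Fraction reached: 1 − e^(−t/τ) = 0.70 ⇒ t = −τ ln(1 − 0.70) = τ × 1.20.
t = 8.09×10^7 s = 2.56 years.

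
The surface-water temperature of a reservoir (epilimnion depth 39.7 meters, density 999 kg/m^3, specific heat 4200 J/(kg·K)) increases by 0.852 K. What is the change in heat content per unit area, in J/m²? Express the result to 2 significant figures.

Areal heat capacity C = ρ c_p D = 999 × 4200 × 39.7 = 1.67×10^8 J/(m^2 K).
ΔQ = C ΔT = 1.67×10^8 × 0.852 = 1.42×10^8 J/m².

1.4×10^8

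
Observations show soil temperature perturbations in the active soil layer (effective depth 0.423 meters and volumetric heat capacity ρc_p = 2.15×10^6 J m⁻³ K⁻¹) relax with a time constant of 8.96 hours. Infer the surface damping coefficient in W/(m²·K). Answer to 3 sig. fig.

28.2

Areal heat capacity C = ρc_p × D = 2.15×10^6 × 0.423 = 9.09×10^5 J m⁻² K⁻¹.
τ = 8.96 hours = 32300 s.
λ = C / τ = 9.09×10^5 / 32300 = 28.2 W/(m²·K).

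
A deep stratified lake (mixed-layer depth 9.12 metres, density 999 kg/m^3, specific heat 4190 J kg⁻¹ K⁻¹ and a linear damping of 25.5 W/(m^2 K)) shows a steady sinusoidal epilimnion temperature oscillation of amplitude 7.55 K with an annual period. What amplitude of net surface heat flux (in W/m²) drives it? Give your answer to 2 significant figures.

Areal heat capacity C = ρ c_p D = 999 × 4190 × 9.12 = 3.82×10^7 J m⁻² K⁻¹.
ω = 2π / 3.15×10^7 s = 1.99×10^-7 s⁻¹.
√((Cω)² + λ²) = √((7.61)² + 25.5²) = 26.6 W/(m²·K).
F₀ = A × √((Cω)²+λ²) = 7.55 × 26.6 = 201 W/m².

200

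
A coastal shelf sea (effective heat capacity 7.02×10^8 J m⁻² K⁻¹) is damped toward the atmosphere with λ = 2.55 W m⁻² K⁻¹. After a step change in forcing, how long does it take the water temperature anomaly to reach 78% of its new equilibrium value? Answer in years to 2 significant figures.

13 years

Areal heat capacity C = 7.02×10^8 J m⁻² K⁻¹ (given).
τ = C / λ = 7.02×10^8 / 2.55 = 2.75×10^8 s.
Fraction reached: 1 − e^(−t/τ) = 0.78 ⇒ t = −τ ln(1 − 0.78) = τ × 1.51.
t = 4.17×10^8 s = 13.2 years.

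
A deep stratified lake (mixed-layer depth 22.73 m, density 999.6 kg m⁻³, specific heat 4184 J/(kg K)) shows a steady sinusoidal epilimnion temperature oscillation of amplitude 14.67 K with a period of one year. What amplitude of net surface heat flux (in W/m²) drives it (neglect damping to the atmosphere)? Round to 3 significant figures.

278

Areal heat capacity C = ρ c_p D = 999.6 × 4184 × 22.73 = 9.51×10^7 J m⁻² K⁻¹.
ω = 2π / 3.15×10^7 s = 1.99×10^-7 s⁻¹.
Cω = 9.51×10^7 × 1.99×10^-7 = 18.9 W/(m²·K).
F₀ = A × Cω = 14.67 × 18.9 = 278 W/m².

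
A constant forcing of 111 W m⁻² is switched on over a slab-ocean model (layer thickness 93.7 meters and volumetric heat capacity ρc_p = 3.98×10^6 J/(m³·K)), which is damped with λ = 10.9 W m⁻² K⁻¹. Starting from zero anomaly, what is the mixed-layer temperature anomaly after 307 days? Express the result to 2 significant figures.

Areal heat capacity C = ρc_p × D = 3.98×10^6 × 93.7 = 3.73×10^8 J/(m^2 K).
τ = C / λ = 3.73×10^8 / 10.9 = 3.42×10^7 s.
Equilibrium anomaly ΔT_eq = F / λ = 111 / 10.9 = 10.2 K.
t = 307 days = 2.65×10^7 s, so t/τ = 0.775.
ΔT(t) = ΔT_eq (1 − e^(−t/τ)) = 10.2 × (1 − e^−0.775) = 5.49 K.

5.5 K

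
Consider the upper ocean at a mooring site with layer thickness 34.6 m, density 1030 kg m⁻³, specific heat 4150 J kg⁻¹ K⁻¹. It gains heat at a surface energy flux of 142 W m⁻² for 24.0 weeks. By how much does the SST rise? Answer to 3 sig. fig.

Areal heat capacity C = ρ c_p D = 1030 × 4150 × 34.6 = 1.48×10^8 J/(m^2 K).
Net heat input Q = F Δt = 142 × (24.0 weeks × 6.048×10^5 s/week) = 2.06×10^9 J/m².
ΔT = Q / C = 2.06×10^9 / 1.48×10^8 = 13.9 K.

13.9 K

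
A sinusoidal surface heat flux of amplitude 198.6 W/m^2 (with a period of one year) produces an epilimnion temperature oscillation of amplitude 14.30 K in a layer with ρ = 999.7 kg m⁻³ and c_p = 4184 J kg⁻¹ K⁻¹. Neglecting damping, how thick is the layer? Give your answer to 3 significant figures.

16.7 m

ω = 2π / 3.15×10^7 s = 1.99×10^-7 s⁻¹.
Required C = F₀ / (A ω) = 198.6 / (14.30 × 1.99×10^-7) = 6.97×10^7 J/(m²·K).
D = C / (ρ c_p) = 6.97×10^7 / (999.7 × 4184) = 16.7 m.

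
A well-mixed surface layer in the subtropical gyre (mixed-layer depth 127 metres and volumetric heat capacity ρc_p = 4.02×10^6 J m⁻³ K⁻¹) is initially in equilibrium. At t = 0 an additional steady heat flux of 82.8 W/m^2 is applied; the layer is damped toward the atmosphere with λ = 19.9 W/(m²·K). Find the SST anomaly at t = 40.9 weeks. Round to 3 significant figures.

Areal heat capacity C = ρc_p × D = 4.02×10^6 × 127 = 5.11×10^8 J m⁻² K⁻¹.
τ = C / λ = 5.11×10^8 / 19.9 = 2.57×10^7 s.
Equilibrium anomaly ΔT_eq = F / λ = 82.8 / 19.9 = 4.16 K.
t = 40.9 weeks = 2.47×10^7 s, so t/τ = 0.964.
ΔT(t) = ΔT_eq (1 − e^(−t/τ)) = 4.16 × (1 − e^−0.964) = 2.57 K.

2.57 K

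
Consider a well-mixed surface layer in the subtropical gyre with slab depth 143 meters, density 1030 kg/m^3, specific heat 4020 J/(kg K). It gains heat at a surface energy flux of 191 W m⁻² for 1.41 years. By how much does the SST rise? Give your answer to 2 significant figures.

Areal heat capacity C = ρ c_p D = 1030 × 4020 × 143 = 5.92×10^8 J m⁻² K⁻¹.
Net heat input Q = F Δt = 191 × (1.41 years × 3.156×10^7 s/year) = 8.50×10^9 J/m².
ΔT = Q / C = 8.50×10^9 / 5.92×10^8 = 14.4 K.

14 K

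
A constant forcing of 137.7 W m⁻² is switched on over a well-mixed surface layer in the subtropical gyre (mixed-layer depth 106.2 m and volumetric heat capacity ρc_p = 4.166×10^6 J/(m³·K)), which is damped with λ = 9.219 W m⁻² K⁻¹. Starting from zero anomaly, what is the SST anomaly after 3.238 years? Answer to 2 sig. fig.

13 K

Areal heat capacity C = ρc_p × D = 4.166×10^6 × 106.2 = 4.42×10^8 J/(m^2 K).
τ = C / λ = 4.42×10^8 / 9.219 = 4.80×10^7 s.
Equilibrium anomaly ΔT_eq = F / λ = 137.7 / 9.219 = 14.9 K.
t = 3.238 years = 1.02×10^8 s, so t/τ = 2.13.
ΔT(t) = ΔT_eq (1 − e^(−t/τ)) = 14.9 × (1 − e^−2.13) = 13.2 K.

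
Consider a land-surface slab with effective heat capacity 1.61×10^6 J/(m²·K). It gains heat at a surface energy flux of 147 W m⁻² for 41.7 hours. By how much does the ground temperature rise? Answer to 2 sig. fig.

14 K

Areal heat capacity C = 1.61×10^6 J/(m²·K) (given).
Net heat input Q = F Δt = 147 × (41.7 hours × 3600 s/hour) = 2.21×10^7 J/m².
ΔT = Q / C = 2.21×10^7 / 1.61×10^6 = 13.7 K.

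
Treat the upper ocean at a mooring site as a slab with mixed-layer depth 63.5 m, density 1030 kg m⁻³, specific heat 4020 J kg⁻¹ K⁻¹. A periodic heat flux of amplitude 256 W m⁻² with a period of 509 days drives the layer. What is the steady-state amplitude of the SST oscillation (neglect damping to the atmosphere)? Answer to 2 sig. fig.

6.8 K

Areal heat capacity C = ρ c_p D = 1030 × 4020 × 63.5 = 2.63×10^8 J/(m^2 K).
Angular frequency ω = 2π / T = 2π / 4.40×10^7 s = 1.43×10^-7 s⁻¹.
Cω = 2.63×10^8 × 1.43×10^-7 = 37.6 W/(m²·K).
Amplitude A = F₀ / (Cω) = 256 / 37.6 = 6.81 K.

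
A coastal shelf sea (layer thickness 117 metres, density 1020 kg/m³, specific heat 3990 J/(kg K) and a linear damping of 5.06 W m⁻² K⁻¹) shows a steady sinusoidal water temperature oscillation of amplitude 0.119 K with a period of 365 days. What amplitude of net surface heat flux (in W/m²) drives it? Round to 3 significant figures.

Areal heat capacity C = ρ c_p D = 1020 × 3990 × 117 = 4.76×10^8 J m⁻² K⁻¹.
ω = 2π / 3.15×10^7 s = 1.99×10^-7 s⁻¹.
√((Cω)² + λ²) = √((94.9)² + 5.06²) = 95.0 W/(m²·K).
F₀ = A × √((Cω)²+λ²) = 0.119 × 95.0 = 11.3 W/m².

11.3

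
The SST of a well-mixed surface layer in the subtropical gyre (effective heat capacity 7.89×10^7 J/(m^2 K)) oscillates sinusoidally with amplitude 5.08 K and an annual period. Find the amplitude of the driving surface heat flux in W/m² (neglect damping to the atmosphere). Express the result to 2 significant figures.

80

Areal heat capacity C = 7.89×10^7 J/(m^2 K) (given).
ω = 2π / 3.15×10^7 s = 1.99×10^-7 s⁻¹.
Cω = 7.89×10^7 × 1.99×10^-7 = 15.7 W/(m²·K).
F₀ = A × Cω = 5.08 × 15.7 = 79.9 W/m².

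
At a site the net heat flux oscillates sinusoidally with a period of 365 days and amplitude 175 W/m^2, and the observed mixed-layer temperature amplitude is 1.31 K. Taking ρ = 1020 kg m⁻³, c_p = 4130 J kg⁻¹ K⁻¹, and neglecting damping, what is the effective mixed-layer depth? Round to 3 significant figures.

159 m

ω = 2π / 3.15×10^7 s = 1.99×10^-7 s⁻¹.
Required C = F₀ / (A ω) = 175 / (1.31 × 1.99×10^-7) = 6.70×10^8 J/(m²·K).
D = C / (ρ c_p) = 6.70×10^8 / (1020 × 4130) = 159 m.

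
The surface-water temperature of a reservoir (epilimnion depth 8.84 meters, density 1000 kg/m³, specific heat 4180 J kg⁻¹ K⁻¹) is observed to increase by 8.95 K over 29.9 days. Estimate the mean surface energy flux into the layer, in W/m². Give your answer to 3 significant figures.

Areal heat capacity C = ρ c_p D = 1000 × 4180 × 8.84 = 3.70×10^7 J m⁻² K⁻¹.
Required heat per unit area: Q = C ΔT = 3.70×10^7 × 8.95 = 3.31×10^8 J/m².
Flux F = Q / Δt = 3.31×10^8 / 2.58×10^6 s = 128 W/m².

128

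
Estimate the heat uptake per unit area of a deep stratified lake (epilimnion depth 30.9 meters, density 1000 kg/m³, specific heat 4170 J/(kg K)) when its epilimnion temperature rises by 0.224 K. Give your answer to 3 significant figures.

2.89×10^7

Areal heat capacity C = ρ c_p D = 1000 × 4170 × 30.9 = 1.29×10^8 J m⁻² K⁻¹.
ΔQ = C ΔT = 1.29×10^8 × 0.224 = 2.89×10^7 J/m².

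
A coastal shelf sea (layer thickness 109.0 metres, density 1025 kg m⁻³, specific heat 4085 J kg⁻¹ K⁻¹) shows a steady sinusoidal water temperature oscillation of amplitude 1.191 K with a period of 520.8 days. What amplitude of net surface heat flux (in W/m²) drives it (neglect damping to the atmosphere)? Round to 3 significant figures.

75.9

Areal heat capacity C = ρ c_p D = 1025 × 4085 × 109.0 = 4.56×10^8 J m⁻² K⁻¹.
ω = 2π / 4.50×10^7 s = 1.40×10^-7 s⁻¹.
Cω = 4.56×10^8 × 1.40×10^-7 = 63.7 W/(m²·K).
F₀ = A × Cω = 1.191 × 63.7 = 75.9 W/m².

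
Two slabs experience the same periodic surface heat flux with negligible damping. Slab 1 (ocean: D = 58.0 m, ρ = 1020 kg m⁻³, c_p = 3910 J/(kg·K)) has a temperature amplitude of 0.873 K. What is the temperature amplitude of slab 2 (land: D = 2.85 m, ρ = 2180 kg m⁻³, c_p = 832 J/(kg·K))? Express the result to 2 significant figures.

39 K

C_ocean = 2.31×10^8 J/(m²·K); C_land = 5.17×10^6 J/(m²·K).
A ∝ 1/C ⇒ A_land = A_ocean × C_ocean/C_land = 0.873 × 44.7 = 39.1 K.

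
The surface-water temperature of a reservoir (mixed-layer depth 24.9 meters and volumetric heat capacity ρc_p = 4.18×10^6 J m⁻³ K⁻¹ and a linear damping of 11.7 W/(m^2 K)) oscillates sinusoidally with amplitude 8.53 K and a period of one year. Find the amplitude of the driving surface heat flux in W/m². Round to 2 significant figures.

Areal heat capacity C = ρc_p × D = 4.18×10^6 × 24.9 = 1.04×10^8 J/(m^2 K).
ω = 2π / 3.15×10^7 s = 1.99×10^-7 s⁻¹.
√((Cω)² + λ²) = √((20.7)² + 11.7²) = 23.8 W/(m²·K).
F₀ = A × √((Cω)²+λ²) = 8.53 × 23.8 = 203 W/m².

200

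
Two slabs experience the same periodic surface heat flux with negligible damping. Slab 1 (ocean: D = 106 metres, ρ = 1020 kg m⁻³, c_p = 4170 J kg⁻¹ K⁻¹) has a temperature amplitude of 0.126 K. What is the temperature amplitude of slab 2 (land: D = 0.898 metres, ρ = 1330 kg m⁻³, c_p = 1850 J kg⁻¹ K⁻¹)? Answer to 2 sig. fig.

26 K

C_ocean = 4.51×10^8 J/(m²·K); C_land = 2.21×10^6 J/(m²·K).
A ∝ 1/C ⇒ A_land = A_ocean × C_ocean/C_land = 0.126 × 204 = 25.7 K.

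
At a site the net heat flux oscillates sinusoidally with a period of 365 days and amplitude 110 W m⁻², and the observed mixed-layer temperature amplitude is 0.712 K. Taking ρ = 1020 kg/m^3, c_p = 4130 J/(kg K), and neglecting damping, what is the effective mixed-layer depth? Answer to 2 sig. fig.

180 m

ω = 2π / 3.15×10^7 s = 1.99×10^-7 s⁻¹.
Required C = F₀ / (A ω) = 110 / (0.712 × 1.99×10^-7) = 7.75×10^8 J/(m²·K).
D = C / (ρ c_p) = 7.75×10^8 / (1020 × 4130) = 184 m.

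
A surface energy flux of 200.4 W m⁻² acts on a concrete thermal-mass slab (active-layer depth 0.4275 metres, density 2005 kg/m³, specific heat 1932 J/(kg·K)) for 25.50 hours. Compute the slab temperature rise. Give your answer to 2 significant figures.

11 K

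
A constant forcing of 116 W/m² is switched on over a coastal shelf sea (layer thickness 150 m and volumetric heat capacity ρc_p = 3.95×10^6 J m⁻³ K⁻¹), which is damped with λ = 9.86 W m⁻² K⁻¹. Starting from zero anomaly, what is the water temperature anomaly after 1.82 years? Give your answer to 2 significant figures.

7.2 K

Areal heat capacity C = ρc_p × D = 3.95×10^6 × 150 = 5.92×10^8 J m⁻² K⁻¹.
τ = C / λ = 5.92×10^8 / 9.86 = 6.01×10^7 s.
Equilibrium anomaly ΔT_eq = F / λ = 116 / 9.86 = 11.8 K.
t = 1.82 years = 5.74×10^7 s, so t/τ = 0.956.
ΔT(t) = ΔT_eq (1 − e^(−t/τ)) = 11.8 × (1 − e^−0.956) = 7.24 K.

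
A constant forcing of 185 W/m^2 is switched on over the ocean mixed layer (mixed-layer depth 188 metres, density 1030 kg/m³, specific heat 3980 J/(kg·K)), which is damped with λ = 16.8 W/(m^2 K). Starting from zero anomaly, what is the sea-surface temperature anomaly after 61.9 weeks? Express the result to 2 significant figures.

Areal heat capacity C = ρ c_p D = 1030 × 3980 × 188 = 7.71×10^8 J/(m²·K).
τ = C / λ = 7.71×10^8 / 16.8 = 4.59×10^7 s.
Equilibrium anomaly ΔT_eq = F / λ = 185 / 16.8 = 11.0 K.
t = 61.9 weeks = 3.74×10^7 s, so t/τ = 0.816.
ΔT(t) = ΔT_eq (1 − e^(−t/τ)) = 11.0 × (1 − e^−0.816) = 6.14 K.

6.1 K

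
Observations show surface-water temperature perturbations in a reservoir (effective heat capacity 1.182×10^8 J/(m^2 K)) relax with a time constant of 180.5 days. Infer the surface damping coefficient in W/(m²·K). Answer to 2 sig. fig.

Areal heat capacity C = 1.182×10^8 J/(m^2 K) (given).
τ = 180.5 days = 1.56×10^7 s.
λ = C / τ = 1.18×10^8 / 1.56×10^7 = 7.58 W/(m²·K).

7.6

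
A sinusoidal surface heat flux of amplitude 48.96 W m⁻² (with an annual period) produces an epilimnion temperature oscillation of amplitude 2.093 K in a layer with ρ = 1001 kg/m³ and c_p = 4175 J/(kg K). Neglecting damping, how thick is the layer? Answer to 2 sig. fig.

28 m

ω = 2π / 3.15×10^7 s = 1.99×10^-7 s⁻¹.
Required C = F₀ / (A ω) = 48.96 / (2.093 × 1.99×10^-7) = 1.17×10^8 J/(m²·K).
D = C / (ρ c_p) = 1.17×10^8 / (1001 × 4175) = 28.1 m.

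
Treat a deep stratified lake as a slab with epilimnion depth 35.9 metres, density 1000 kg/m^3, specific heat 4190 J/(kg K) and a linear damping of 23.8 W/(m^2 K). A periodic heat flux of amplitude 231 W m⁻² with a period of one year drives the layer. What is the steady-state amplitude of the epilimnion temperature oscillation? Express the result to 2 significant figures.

6.0 K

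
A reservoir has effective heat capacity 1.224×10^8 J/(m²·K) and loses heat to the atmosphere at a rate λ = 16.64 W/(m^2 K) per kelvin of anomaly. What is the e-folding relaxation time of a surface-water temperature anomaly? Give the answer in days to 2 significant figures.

85 days

Areal heat capacity C = 1.224×10^8 J/(m²·K) (given).
Relaxation time τ = C / λ = 1.22×10^8 / 16.64 = 7.36×10^6 s.
In days: 7.36×10^6 s / (86400 s/day) = 85.1 days.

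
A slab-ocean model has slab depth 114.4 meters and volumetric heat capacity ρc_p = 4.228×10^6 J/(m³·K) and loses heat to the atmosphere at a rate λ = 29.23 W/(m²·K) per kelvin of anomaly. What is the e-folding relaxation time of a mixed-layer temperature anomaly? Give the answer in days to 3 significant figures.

Areal heat capacity C = ρc_p × D = 4.228×10^6 × 114.4 = 4.84×10^8 J/(m²·K).
Relaxation time τ = C / λ = 4.84×10^8 / 29.23 = 1.65×10^7 s.
In days: 1.65×10^7 s / (86400 s/day) = 192 days.

192 days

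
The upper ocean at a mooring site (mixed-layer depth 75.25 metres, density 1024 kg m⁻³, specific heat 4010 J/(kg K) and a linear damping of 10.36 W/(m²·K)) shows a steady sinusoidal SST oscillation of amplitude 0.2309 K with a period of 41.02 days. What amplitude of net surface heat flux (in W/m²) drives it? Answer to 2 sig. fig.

Areal heat capacity C = ρ c_p D = 1024 × 4010 × 75.25 = 3.09×10^8 J m⁻² K⁻¹.
ω = 2π / 3.54×10^6 s = 1.77×10^-6 s⁻¹.
√((Cω)² + λ²) = √((548)² + 10.36²) = 548 W/(m²·K).
F₀ = A × √((Cω)²+λ²) = 0.2309 × 548 = 127 W/m².

130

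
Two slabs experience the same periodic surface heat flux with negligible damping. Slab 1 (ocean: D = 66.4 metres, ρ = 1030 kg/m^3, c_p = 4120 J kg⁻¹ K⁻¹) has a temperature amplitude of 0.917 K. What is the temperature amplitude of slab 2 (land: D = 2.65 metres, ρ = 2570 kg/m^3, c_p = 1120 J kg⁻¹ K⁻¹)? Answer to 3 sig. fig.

C_ocean = 2.82×10^8 J/(m²·K); C_land = 7.63×10^6 J/(m²·K).
A ∝ 1/C ⇒ A_land = A_ocean × C_ocean/C_land = 0.917 × 36.9 = 33.9 K.

33.9 K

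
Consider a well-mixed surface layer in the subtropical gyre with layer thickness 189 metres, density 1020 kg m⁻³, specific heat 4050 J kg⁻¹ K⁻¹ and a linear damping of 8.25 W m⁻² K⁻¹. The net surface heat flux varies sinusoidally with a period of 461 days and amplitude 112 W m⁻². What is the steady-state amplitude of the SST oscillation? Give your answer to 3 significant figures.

Areal heat capacity C = ρ c_p D = 1020 × 4050 × 189 = 7.81×10^8 J/(m²·K).
Angular frequency ω = 2π / T = 2π / 3.98×10^7 s = 1.58×10^-7 s⁻¹.
√((Cω)² + λ²) = √((123)² + 8.25²) = 123 W/(m²·K).
Amplitude A = F₀ / √((Cω)²+λ²) = 112 / 123 = 0.907 K.

0.907 K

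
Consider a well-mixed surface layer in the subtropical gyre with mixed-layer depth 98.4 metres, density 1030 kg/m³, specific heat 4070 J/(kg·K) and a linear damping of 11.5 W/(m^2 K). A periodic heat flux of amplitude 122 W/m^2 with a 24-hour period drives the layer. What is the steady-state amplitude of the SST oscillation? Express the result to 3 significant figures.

Areal heat capacity C = ρ c_p D = 1030 × 4070 × 98.4 = 4.13×10^8 J m⁻² K⁻¹.
Angular frequency ω = 2π / T = 2π / 86400 s = 7.27×10^-5 s⁻¹.
√((Cω)² + λ²) = √((30000)² + 11.5²) = 30000 W/(m²·K).
Amplitude A = F₀ / √((Cω)²+λ²) = 122 / 30000 = 0.00407 K.

0.00407 K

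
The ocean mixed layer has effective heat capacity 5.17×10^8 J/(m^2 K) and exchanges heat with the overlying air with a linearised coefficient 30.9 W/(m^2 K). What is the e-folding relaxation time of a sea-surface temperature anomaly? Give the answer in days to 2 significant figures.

Areal heat capacity C = 5.17×10^8 J/(m^2 K) (given).
Relaxation time τ = C / λ = 5.17×10^8 / 30.9 = 1.67×10^7 s.
In days: 1.67×10^7 s / (86400 s/day) = 194 days.

190 days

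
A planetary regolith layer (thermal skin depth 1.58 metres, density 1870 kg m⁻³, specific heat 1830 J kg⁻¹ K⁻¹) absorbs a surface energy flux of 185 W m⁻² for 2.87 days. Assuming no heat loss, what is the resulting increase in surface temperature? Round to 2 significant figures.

Areal heat capacity C = ρ c_p D = 1870 × 1830 × 1.58 = 5.41×10^6 J/(m²·K).
Net heat input Q = F Δt = 185 × (2.87 days × 86400 s/day) = 4.59×10^7 J/m².
ΔT = Q / C = 4.59×10^7 / 5.41×10^6 = 8.48 K.

8.5 K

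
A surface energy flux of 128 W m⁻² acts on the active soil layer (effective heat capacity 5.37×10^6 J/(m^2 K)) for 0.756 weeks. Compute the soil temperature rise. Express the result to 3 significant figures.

10.9 K

Areal heat capacity C = 5.37×10^6 J/(m^2 K) (given).
Net heat input Q = F Δt = 128 × (0.756 weeks × 6.048×10^5 s/week) = 5.85×10^7 J/m².
ΔT = Q / C = 5.85×10^7 / 5.37×10^6 = 10.9 K.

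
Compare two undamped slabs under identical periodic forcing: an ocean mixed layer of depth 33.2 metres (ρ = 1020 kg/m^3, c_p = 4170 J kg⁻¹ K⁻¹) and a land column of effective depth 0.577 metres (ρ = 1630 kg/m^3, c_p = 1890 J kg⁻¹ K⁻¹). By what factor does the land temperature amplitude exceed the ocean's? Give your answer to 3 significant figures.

C_ocean = 1020 × 4170 × 33.2 = 1.41×10^8 J/(m²·K).
C_land = 1630 × 1890 × 0.577 = 1.78×10^6 J/(m²·K).
Undamped amplitude ∝ 1/C, so A_land/A_ocean = C_ocean/C_land = 79.4.

79.4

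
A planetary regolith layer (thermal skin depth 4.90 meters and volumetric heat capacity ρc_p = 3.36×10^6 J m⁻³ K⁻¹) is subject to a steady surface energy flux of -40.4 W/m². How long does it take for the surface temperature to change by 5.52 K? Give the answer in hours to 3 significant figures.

625 hours

Areal heat capacity C = ρc_p × D = 3.36×10^6 × 4.90 = 1.65×10^7 J/(m^2 K).
Time required: Δt = C ΔT / F = 1.65×10^7 × -5.52 / -40.4 = 2.25×10^6 s.
In hours: 2.25×10^6 s / (3600 s/hour) = 625 hours.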